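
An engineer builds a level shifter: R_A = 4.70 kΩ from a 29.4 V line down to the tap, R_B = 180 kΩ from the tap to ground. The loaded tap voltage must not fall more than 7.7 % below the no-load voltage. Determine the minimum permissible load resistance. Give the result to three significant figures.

Output resistance R_th = R_A‖R_B = (4.70 × 180)/184.7 = 4.580 kΩ.
The fractional drop is R_th/(R_th + R_L); requiring this ≤ 0.0770 gives R_L ≥ R_th(1/0.0770 − 1) = 4.580 × 11.99 = 54.9 kΩ.

R_L(min) ≈ 54.9 kΩ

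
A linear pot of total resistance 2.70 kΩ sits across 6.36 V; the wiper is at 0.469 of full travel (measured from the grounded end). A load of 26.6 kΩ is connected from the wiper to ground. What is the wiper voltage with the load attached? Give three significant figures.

V ≈ 2.91 V

The wiper splits the pot into (1−α)R = 1.434 kΩ above and αR = 1.266 kΩ below.
Lower section ‖ load = 1.209 kΩ.
V_wiper = 6.36 × 1.209/(1.434 + 1.209) = 2.91 V.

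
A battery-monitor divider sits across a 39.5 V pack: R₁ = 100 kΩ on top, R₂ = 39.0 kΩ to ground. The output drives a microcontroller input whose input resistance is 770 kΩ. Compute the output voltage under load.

The load sits in parallel with R₂: R₂‖R_L = (39.0 × 770) / (39.0 + 770) = 37.12 kΩ.
V_out = 39.5 × 37.12 / (100 + 37.12) = 39.5 × 37.12/137.1 = 10.7 V.

V_out ≈ 10.7 V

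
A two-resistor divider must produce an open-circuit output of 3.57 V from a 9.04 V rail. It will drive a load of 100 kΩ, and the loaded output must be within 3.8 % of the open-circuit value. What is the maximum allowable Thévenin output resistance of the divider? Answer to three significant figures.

R_th ≤ 3.95 kΩ

Loading drop = R_th/(R_th + R_L) ≤ 0.0380, so R_th ≤ R_L · ε/(1−ε) = 100 kΩ × 0.0380/0.9620 = 3.95 kΩ.
(Any R1, R2 with R2/(R1+R2) = 0.395 and R1‖R2 ≤ 3.95 kΩ will meet the spec.)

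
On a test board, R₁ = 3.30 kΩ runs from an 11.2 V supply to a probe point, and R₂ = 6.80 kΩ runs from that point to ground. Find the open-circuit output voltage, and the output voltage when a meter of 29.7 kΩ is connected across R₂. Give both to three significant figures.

Open-circuit: V = 11.2 × 6.80/(3.30 + 6.80) = 7.54 V.
With the load, R₂ becomes R₂‖R_L = 5.533 kΩ, so V = 11.2 × 5.533/8.833 = 7.02 V.

Unloaded: 7.54 V; loaded: 7.02 V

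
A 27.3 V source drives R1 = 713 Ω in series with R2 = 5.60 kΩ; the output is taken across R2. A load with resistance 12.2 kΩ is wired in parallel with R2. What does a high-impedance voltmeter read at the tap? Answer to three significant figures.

The load sits in parallel with R2: R2‖R_L = (5600 × 12200) / (5600 + 12200) = 3838 Ω.
V_out = 27.3 × 3838 / (713 + 3838) = 27.3 × 3838/4551 = 23.0 V.
(Unloaded it would have been 24.2 V.)

V_out ≈ 23.0 V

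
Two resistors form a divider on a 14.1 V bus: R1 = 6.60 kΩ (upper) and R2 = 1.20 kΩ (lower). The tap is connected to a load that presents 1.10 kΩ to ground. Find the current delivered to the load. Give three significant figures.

I_L ≈ 1.03 mA

R2‖R_L = 0.5739 kΩ; V_out = 14.1 × 0.5739/7.174 = 1.128 V.
I_L = V_out / R_L = 1.128 / 1.10 kΩ = 1.03 mA.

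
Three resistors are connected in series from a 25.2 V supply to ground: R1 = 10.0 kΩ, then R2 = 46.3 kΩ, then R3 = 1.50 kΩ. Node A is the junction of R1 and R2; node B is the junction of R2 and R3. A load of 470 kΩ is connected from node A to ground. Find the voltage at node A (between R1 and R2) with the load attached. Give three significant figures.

Below node A the series string R2+R3 = 47.80 kΩ sits in parallel with the 470 kΩ load: 43.39 kΩ.
V_A = 25.2 × 43.39/(10.0 + 43.39) = 20.5 V.

V ≈ 20.5 V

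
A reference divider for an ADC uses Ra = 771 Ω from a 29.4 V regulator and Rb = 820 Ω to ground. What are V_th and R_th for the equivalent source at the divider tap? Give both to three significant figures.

V_th is the open-circuit tap voltage: 29.4 × 820/(771 + 820) = 15.2 V.
With the supply zeroed, Ra and Rb appear in parallel from the tap: R_th = Ra‖Rb = (771 × 820)/1591 = 397 Ω.

V_th = 15.2 V, R_th = 397 Ω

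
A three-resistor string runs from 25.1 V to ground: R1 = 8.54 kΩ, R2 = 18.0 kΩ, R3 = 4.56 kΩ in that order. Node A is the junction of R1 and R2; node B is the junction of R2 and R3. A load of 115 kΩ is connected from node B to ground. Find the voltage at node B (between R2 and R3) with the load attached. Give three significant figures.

At node B, R3 is in parallel with the load: R3‖R_L = 4.386 kΩ.
Below node A the resistance is R2 + (R3‖R_L) = 22.39 kΩ, so V_A = 25.1 × 22.39/30.93 = 18.17 V.
Then V_B = V_A × (R3‖R_L)/(R2 + R3‖R_L) = 18.17 × 4.386/22.39 = 3.56 V.

V ≈ 3.56 V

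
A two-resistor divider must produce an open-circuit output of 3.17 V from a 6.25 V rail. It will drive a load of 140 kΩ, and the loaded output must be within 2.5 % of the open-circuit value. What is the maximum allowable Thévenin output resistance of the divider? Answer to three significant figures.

R_th ≤ 3.59 kΩ

Loading drop = R_th/(R_th + R_L) ≤ 0.0250, so R_th ≤ R_L · ε/(1−ε) = 140 kΩ × 0.0250/0.9750 = 3.59 kΩ.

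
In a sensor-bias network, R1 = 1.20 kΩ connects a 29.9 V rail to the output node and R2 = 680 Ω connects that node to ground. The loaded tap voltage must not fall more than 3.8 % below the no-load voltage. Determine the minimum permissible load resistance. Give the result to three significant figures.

Output resistance R_th = R1‖R2 = (1200 × 680)/1880 = 434.0 Ω.
The fractional drop is R_th/(R_th + R_L); requiring this ≤ 0.0380 gives R_L ≥ R_th(1/0.0380 − 1) = 434.0 × 25.32 = 11.0 kΩ.

R_L(min) ≈ 11.0 kΩ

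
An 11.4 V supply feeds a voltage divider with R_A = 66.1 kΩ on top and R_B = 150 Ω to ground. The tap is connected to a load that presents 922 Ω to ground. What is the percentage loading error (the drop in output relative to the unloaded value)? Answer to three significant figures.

14.0 %

The divider's output (Thévenin) resistance is R_A‖R_B = 149.7 Ω.
Fractional drop under load = R_th/(R_th + R_L) = 149.7 / (149.7 + 922) = 0.1397.
So the output falls by 14.0 %.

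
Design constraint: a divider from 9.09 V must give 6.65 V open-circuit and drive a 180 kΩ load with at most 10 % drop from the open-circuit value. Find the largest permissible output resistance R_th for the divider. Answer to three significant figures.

Loading drop = R_th/(R_th + R_L) ≤ 0.100, so R_th ≤ R_L · ε/(1−ε) = 180 kΩ × 0.100/0.9000 = 20.0 kΩ.
(Any R1, R2 with R2/(R1+R2) = 0.732 and R1‖R2 ≤ 20.0 kΩ will meet the spec.)

R_th ≤ 20.0 kΩ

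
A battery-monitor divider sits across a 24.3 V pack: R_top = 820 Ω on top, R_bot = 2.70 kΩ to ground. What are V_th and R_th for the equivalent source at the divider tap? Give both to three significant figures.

V_th is the open-circuit tap voltage: 24.3 × 2700/(820 + 2700) = 18.6 V.
With the supply zeroed, R_top and R_bot appear in parallel from the tap: R_th = R_top‖R_bot = (820 × 2700)/3520 = 629 Ω.

V_th = 18.6 V, R_th = 629 Ω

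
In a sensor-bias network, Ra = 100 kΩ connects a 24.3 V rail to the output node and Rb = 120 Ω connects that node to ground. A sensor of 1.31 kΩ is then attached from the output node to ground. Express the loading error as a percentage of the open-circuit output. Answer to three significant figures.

Unloaded V = 24.3 × 120/100100 = 0.029125 V.
Loaded: Rb‖R_L = 109.9 Ω, giving V = 24.3 × 109.9/100100 = 0.026684 V.
Drop = (0.029125 − 0.026684) / 0.029125 = 8.38 %.

8.38 %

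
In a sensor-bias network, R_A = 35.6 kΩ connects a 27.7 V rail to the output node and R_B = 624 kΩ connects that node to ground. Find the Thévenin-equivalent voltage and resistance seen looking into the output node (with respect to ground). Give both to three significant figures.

V_th is the open-circuit tap voltage: 27.7 × 624/(35.6 + 624) = 26.2 V.
With the supply zeroed, R_A and R_B appear in parallel from the tap: R_th = R_A‖R_B = (35.6 × 624)/659.6 = 33.7 kΩ.

V_th = 26.2 V, R_th = 33.7 kΩ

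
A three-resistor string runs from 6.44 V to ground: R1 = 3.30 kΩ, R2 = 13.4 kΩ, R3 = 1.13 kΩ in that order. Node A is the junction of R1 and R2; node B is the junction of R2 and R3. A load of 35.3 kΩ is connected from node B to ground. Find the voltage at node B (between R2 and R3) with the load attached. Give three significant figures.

At node B, R3 is in parallel with the load: R3‖R_L = 1.095 kΩ.
Below node A the resistance is R2 + (R3‖R_L) = 14.49 kΩ, so V_A = 6.44 × 14.49/17.79 = 5.246 V.
Then V_B = V_A × (R3‖R_L)/(R2 + R3‖R_L) = 5.246 × 1.095/14.49 = 0.396 V.

V ≈ 0.396 V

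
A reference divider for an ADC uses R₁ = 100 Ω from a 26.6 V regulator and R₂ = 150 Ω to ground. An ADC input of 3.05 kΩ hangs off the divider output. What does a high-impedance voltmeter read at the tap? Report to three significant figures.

V_out ≈ 15.7 V

The load sits in parallel with R₂: R₂‖R_L = (150 × 3050) / (150 + 3050) = 143.0 Ω.
V_out = 26.6 × 143.0 / (100 + 143.0) = 26.6 × 143.0/243.0 = 15.7 V.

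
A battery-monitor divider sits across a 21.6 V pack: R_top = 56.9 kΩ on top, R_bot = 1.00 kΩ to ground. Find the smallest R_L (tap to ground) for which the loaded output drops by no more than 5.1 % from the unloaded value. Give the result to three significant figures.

Output resistance R_th = R_top‖R_bot = (56900 × 1000)/57900 = 982.7 Ω.
The fractional drop is R_th/(R_th + R_L); requiring this ≤ 0.0510 gives R_L ≥ R_th(1/0.0510 − 1) = 982.7 × 18.61 = 18.3 kΩ.

R_L(min) ≈ 18.3 kΩ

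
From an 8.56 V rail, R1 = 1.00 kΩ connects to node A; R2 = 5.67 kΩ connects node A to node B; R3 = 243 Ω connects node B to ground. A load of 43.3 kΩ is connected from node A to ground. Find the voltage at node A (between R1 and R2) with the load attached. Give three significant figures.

V ≈ 7.18 V

Below node A the series string R2+R3 = 5913 Ω sits in parallel with the 43300 Ω load: 5203 Ω.
V_A = 8.56 × 5203/(1000 + 5203) = 7.18 V.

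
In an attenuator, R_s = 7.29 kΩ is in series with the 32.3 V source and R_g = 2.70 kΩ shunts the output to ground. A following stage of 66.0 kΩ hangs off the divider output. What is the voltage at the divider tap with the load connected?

V_out ≈ 8.48 V

The load sits in parallel with R_g: R_g‖R_L = (2.70 × 66.0) / (2.70 + 66.0) = 2.594 kΩ.
V_out = 32.3 × 2.594 / (7.29 + 2.594) = 32.3 × 2.594/9.884 = 8.48 V.
(Unloaded it would have been 8.73 V.)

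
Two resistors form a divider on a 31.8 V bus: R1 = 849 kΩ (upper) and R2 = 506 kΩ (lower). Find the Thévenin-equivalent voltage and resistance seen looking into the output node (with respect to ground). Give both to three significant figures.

V_th is the open-circuit tap voltage: 31.8 × 506/(849 + 506) = 11.9 V.
With the supply zeroed, R1 and R2 appear in parallel from the tap: R_th = R1‖R2 = (849 × 506)/1355 = 317 kΩ.

V_th = 11.9 V, R_th = 317 kΩ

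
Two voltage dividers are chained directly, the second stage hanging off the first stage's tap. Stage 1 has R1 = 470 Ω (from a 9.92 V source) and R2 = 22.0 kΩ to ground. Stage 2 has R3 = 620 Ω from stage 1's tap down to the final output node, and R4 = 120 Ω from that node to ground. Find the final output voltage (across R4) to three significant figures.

Stage 2 presents R3+R4 = 740.0 Ω as a load on stage 1's tap.
Stage 1's lower leg becomes R2‖(R3+R4) = 715.9 Ω, so V_mid = 9.92 × 715.9/1186 = 5.989 V.
Stage 2 is itself unloaded: V_out = V_mid × R4/(R3+R4) = 5.989 × 120/740.0 = 0.971 V.

V_out ≈ 0.971 V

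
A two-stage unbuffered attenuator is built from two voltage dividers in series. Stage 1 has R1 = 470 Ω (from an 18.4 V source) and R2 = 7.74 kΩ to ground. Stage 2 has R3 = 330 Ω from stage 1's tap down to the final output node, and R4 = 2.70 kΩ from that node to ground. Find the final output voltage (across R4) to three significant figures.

V_out ≈ 13.5 V

Stage 2 presents R3+R4 = 3030 Ω as a load on stage 1's tap.
Stage 1's lower leg becomes R2‖(R3+R4) = 2178 Ω, so V_mid = 18.4 × 2178/2648 = 15.13 V.
Stage 2 is itself unloaded: V_out = V_mid × R4/(R3+R4) = 15.13 × 2700/3030 = 13.5 V.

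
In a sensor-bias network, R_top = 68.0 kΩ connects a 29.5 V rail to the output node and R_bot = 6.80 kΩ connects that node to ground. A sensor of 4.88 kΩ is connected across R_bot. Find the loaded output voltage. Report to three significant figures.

The load sits in parallel with R_bot: R_bot‖R_L = (6.80 × 4.88) / (6.80 + 4.88) = 2.841 kΩ.
V_out = 29.5 × 2.841 / (68.0 + 2.841) = 29.5 × 2.841/70.84 = 1.18 V.
(Unloaded it would have been 2.68 V.)

V_out ≈ 1.18 V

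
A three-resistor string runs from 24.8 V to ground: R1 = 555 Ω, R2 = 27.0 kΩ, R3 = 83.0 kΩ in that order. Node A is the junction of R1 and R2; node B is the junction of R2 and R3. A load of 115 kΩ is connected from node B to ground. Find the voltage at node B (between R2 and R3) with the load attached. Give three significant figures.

At node B, R3 is in parallel with the load: R3‖R_L = 48210 Ω.
Below node A the resistance is R2 + (R3‖R_L) = 75210 Ω, so V_A = 24.8 × 75210/75760 = 24.62 V.
Then V_B = V_A × (R3‖R_L)/(R2 + R3‖R_L) = 24.62 × 48210/75210 = 15.8 V.

V ≈ 15.8 V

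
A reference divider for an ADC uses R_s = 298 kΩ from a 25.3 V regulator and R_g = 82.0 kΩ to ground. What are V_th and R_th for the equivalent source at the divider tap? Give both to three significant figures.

V_th is the open-circuit tap voltage: 25.3 × 82.0/(298 + 82.0) = 5.46 V.
With the supply zeroed, R_s and R_g appear in parallel from the tap: R_th = R_s‖R_g = (298 × 82.0)/380.0 = 64.3 kΩ.

V_th = 5.46 V, R_th = 64.3 kΩ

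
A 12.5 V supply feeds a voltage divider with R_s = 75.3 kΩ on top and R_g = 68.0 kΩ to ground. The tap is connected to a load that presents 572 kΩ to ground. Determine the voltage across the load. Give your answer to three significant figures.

V_out ≈ 5.58 V

The load sits in parallel with R_g: R_g‖R_L = (68.0 × 572) / (68.0 + 572) = 60.77 kΩ.
V_out = 12.5 × 60.77 / (75.3 + 60.77) = 12.5 × 60.77/136.1 = 5.58 V.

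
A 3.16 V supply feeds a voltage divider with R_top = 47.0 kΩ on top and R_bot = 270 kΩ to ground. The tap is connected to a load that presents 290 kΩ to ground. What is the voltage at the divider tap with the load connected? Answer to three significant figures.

V_out ≈ 2.37 V

The load sits in parallel with R_bot: R_bot‖R_L = (270 × 290) / (270 + 290) = 139.8 kΩ.
V_out = 3.16 × 139.8 / (47.0 + 139.8) = 3.16 × 139.8/186.8 = 2.37 V.
(Unloaded it would have been 2.69 V.)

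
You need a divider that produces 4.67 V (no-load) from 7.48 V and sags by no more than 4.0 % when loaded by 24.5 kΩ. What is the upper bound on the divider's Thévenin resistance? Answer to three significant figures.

Loading drop = R_th/(R_th + R_L) ≤ 0.0400, so R_th ≤ R_L · ε/(1−ε) = 24.5 kΩ × 0.0400/0.9600 = 1.02 kΩ.

R_th ≤ 1.02 kΩ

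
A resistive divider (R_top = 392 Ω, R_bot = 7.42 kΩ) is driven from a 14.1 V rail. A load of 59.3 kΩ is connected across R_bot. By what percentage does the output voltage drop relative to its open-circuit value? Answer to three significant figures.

The divider's output (Thévenin) resistance is R_top‖R_bot = 372.3 Ω.
Fractional drop under load = R_th/(R_th + R_L) = 372.3 / (372.3 + 59300) = 0.006240.
So the output falls by 0.624 %.

0.624 %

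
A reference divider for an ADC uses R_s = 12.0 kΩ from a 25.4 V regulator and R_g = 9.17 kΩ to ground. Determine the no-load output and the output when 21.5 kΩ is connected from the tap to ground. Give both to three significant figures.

Open-circuit: V = 25.4 × 9.17/(12.0 + 9.17) = 11.0 V.
With the load, R_g becomes R_g‖R_L = 6.428 kΩ, so V = 25.4 × 6.428/18.43 = 8.86 V.

Unloaded: 11.0 V; loaded: 8.86 V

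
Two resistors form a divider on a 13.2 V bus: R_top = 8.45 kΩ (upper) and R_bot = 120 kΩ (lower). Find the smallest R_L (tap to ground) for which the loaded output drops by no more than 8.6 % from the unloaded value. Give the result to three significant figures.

Output resistance R_th = R_top‖R_bot = (8.45 × 120)/128.4 = 7.894 kΩ.
The fractional drop is R_th/(R_th + R_L); requiring this ≤ 0.0860 gives R_L ≥ R_th(1/0.0860 − 1) = 7.894 × 10.63 = 83.9 kΩ.

R_L(min) ≈ 83.9 kΩ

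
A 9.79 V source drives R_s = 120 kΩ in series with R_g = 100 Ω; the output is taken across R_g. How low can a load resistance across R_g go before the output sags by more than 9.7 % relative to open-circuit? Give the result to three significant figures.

R_L(min) ≈ 930 Ω

Output resistance R_th = R_s‖R_g = (120000 × 100)/120100 = 99.92 Ω.
The fractional drop is R_th/(R_th + R_L); requiring this ≤ 0.0970 gives R_L ≥ R_th(1/0.0970 − 1) = 99.92 × 9.309 = 930 Ω.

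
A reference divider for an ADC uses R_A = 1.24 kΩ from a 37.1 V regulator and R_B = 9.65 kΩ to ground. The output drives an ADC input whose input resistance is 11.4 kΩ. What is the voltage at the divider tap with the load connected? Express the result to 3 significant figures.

The load sits in parallel with R_B: R_B‖R_L = (9.65 × 11.4) / (9.65 + 11.4) = 5.226 kΩ.
V_out = 37.1 × 5.226 / (1.24 + 5.226) = 37.1 × 5.226/6.466 = 30.0 V.

V_out ≈ 30.0 V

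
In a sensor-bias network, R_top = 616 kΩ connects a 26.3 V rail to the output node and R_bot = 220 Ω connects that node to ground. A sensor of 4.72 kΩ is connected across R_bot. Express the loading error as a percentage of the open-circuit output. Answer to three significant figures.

The divider's output (Thévenin) resistance is R_top‖R_bot = 219.9 Ω.
Fractional drop under load = R_th/(R_th + R_L) = 219.9 / (219.9 + 4720) = 0.04452.
So the output falls by 4.45 %.

4.45 %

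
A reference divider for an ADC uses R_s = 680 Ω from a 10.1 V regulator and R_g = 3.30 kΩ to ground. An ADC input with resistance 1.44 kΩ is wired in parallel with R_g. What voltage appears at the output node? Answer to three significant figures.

V_out ≈ 6.02 V

The load sits in parallel with R_g: R_g‖R_L = (3300 × 1440) / (3300 + 1440) = 1003 Ω.
V_out = 10.1 × 1003 / (680 + 1003) = 10.1 × 1003/1683 = 6.02 V.
(Unloaded it would have been 8.37 V.)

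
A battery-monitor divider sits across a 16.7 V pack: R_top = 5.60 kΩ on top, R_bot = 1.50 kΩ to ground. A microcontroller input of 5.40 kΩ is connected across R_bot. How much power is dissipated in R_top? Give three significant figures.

P ≈ 34.0 mW

Total resistance from the source is R_top + (R_bot‖R_L) = 6.774 kΩ, so I = 16.7/6.774 kΩ = 2.465 mA.
P = I²·R_top = (2.465 mA)² × 5.60 kΩ = 34.0 mW.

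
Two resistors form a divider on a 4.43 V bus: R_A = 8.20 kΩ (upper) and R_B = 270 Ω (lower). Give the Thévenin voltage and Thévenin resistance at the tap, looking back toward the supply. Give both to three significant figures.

V_th = 0.141 V, R_th = 261 Ω

V_th is the open-circuit tap voltage: 4.43 × 270/(8200 + 270) = 0.141 V.
With the supply zeroed, R_A and R_B appear in parallel from the tap: R_th = R_A‖R_B = (8200 × 270)/8470 = 261 Ω.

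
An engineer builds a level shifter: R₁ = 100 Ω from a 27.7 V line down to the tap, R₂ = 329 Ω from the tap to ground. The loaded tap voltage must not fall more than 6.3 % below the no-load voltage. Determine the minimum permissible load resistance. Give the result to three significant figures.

Output resistance R_th = R₁‖R₂ = (100 × 329)/429.0 = 76.69 Ω.
The fractional drop is R_th/(R_th + R_L); requiring this ≤ 0.0630 gives R_L ≥ R_th(1/0.0630 − 1) = 76.69 × 14.87 = 1.14 kΩ.

R_L(min) ≈ 1.14 kΩ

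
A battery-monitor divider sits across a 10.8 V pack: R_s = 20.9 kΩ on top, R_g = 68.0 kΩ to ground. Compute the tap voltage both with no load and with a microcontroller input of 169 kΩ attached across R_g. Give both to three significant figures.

Unloaded: 8.26 V; loaded: 7.55 V

Open-circuit: V = 10.8 × 68.0/(20.9 + 68.0) = 8.26 V.
With the load, R_g becomes R_g‖R_L = 48.49 kΩ, so V = 10.8 × 48.49/69.39 = 7.55 V.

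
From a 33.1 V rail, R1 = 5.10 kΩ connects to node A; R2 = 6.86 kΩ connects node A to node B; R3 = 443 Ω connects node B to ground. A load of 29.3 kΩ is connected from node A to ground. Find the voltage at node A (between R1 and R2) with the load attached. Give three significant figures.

V ≈ 17.7 V

Below node A the series string R2+R3 = 7303 Ω sits in parallel with the 29300 Ω load: 5846 Ω.
V_A = 33.1 × 5846/(5100 + 5846) = 17.7 V.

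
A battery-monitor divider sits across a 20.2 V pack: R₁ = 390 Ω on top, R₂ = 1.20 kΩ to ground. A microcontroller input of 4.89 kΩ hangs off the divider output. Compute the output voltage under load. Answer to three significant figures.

V_out ≈ 14.4 V

The load sits in parallel with R₂: R₂‖R_L = (1200 × 4890) / (1200 + 4890) = 963.5 Ω.
V_out = 20.2 × 963.5 / (390 + 963.5) = 20.2 × 963.5/1354 = 14.4 V.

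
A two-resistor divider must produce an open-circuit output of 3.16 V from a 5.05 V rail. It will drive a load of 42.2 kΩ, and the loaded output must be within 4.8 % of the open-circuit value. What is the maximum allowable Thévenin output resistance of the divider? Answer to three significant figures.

R_th ≤ 2.13 kΩ

Loading drop = R_th/(R_th + R_L) ≤ 0.0480, so R_th ≤ R_L · ε/(1−ε) = 42.2 kΩ × 0.0480/0.9520 = 2.13 kΩ.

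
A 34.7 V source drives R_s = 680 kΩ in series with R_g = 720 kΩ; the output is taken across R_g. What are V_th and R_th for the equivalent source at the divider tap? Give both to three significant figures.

V_th = 17.8 V, R_th = 350 kΩ

V_th is the open-circuit tap voltage: 34.7 × 720/(680 + 720) = 17.8 V.
With the supply zeroed, R_s and R_g appear in parallel from the tap: R_th = R_s‖R_g = (680 × 720)/1400 = 350 kΩ.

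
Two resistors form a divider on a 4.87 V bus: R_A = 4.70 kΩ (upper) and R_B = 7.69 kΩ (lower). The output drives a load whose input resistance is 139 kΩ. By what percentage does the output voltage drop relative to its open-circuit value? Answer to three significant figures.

The divider's output (Thévenin) resistance is R_A‖R_B = 2.917 kΩ.
Fractional drop under load = R_th/(R_th + R_L) = 2.917 / (2.917 + 139) = 0.02056.
So the output falls by 2.06 %.

2.06 %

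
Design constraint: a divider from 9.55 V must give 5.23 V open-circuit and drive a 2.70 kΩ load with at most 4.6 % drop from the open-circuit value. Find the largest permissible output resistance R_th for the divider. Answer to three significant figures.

Loading drop = R_th/(R_th + R_L) ≤ 0.0460, so R_th ≤ R_L · ε/(1−ε) = 2.70 kΩ × 0.0460/0.9540 = 130 Ω.

R_th ≤ 130 Ω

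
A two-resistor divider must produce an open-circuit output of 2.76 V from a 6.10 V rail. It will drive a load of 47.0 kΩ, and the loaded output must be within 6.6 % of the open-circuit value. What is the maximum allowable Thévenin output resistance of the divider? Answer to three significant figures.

Loading drop = R_th/(R_th + R_L) ≤ 0.0660, so R_th ≤ R_L · ε/(1−ε) = 47.0 kΩ × 0.0660/0.9340 = 3.32 kΩ.

R_th ≤ 3.32 kΩ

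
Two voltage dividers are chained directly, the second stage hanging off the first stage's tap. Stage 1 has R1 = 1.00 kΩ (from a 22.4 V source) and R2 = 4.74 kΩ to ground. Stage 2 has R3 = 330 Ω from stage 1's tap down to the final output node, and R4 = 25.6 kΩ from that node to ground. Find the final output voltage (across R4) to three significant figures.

V_out ≈ 17.7 V

Stage 2 presents R3+R4 = 25930 Ω as a load on stage 1's tap.
Stage 1's lower leg becomes R2‖(R3+R4) = 4007 Ω, so V_mid = 22.4 × 4007/5007 = 17.93 V.
Stage 2 is itself unloaded: V_out = V_mid × R4/(R3+R4) = 17.93 × 25600/25930 = 17.7 V.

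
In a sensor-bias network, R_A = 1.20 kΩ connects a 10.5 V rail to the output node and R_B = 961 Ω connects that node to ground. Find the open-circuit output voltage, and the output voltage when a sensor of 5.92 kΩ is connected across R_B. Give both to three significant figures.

Unloaded: 4.67 V; loaded: 4.28 V

Open-circuit: V = 10.5 × 961/(1200 + 961) = 4.67 V.
With the load, R_B becomes R_B‖R_L = 826.8 Ω, so V = 10.5 × 826.8/2027 = 4.28 V.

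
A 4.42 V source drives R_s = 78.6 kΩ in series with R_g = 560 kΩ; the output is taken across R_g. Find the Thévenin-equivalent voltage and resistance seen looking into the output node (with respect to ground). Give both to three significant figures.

V_th = 3.88 V, R_th = 68.9 kΩ

V_th is the open-circuit tap voltage: 4.42 × 560/(78.6 + 560) = 3.88 V.
With the supply zeroed, R_s and R_g appear in parallel from the tap: R_th = R_s‖R_g = (78.6 × 560)/638.6 = 68.9 kΩ.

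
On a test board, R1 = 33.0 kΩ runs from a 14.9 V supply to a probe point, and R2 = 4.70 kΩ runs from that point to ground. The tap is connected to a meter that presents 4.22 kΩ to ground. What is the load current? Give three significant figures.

R2‖R_L = 2.224 kΩ; V_out = 14.9 × 2.224/35.22 = 0.9406 V.
I_L = V_out / R_L = 0.9406 / 4.22 kΩ = 0.223 mA.

I_L ≈ 0.223 mA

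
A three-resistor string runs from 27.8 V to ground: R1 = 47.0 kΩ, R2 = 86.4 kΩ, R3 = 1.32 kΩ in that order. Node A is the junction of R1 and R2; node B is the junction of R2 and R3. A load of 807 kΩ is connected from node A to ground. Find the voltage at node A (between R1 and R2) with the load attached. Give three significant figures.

Below node A the series string R2+R3 = 87.72 kΩ sits in parallel with the 807 kΩ load: 79.12 kΩ.
V_A = 27.8 × 79.12/(47.0 + 79.12) = 17.4 V.

V ≈ 17.4 V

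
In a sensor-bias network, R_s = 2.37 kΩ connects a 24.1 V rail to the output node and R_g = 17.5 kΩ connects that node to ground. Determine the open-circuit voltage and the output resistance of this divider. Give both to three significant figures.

V_th = 21.2 V, R_th = 2.09 kΩ

V_th is the open-circuit tap voltage: 24.1 × 17.5/(2.37 + 17.5) = 21.2 V.
With the supply zeroed, R_s and R_g appear in parallel from the tap: R_th = R_s‖R_g = (2.37 × 17.5)/19.87 = 2.09 kΩ.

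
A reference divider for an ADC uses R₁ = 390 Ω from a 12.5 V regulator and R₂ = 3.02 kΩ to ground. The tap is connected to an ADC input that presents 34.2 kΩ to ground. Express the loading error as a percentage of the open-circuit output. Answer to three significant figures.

1.00 %

The divider's output (Thévenin) resistance is R₁‖R₂ = 345.4 Ω.
Fractional drop under load = R_th/(R_th + R_L) = 345.4 / (345.4 + 34200) = 0.009998.
So the output falls by 1.00 %.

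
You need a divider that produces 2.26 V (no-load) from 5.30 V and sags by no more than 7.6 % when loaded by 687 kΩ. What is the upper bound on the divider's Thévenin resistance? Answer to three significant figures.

R_th ≤ 56.5 kΩ

Loading drop = R_th/(R_th + R_L) ≤ 0.0760, so R_th ≤ R_L · ε/(1−ε) = 687 kΩ × 0.0760/0.9240 = 56.5 kΩ.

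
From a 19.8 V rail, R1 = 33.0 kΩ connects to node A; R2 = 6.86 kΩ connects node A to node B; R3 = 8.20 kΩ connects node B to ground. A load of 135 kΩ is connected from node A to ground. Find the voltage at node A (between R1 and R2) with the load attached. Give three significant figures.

V ≈ 5.76 V

Below node A the series string R2+R3 = 15.06 kΩ sits in parallel with the 135 kΩ load: 13.55 kΩ.
V_A = 19.8 × 13.55/(33.0 + 13.55) = 5.76 V.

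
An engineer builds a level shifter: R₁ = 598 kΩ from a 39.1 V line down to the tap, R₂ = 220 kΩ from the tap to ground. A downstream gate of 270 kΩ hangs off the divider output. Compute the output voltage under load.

V_out ≈ 6.59 V

The load sits in parallel with R₂: R₂‖R_L = (220 × 270) / (220 + 270) = 121.2 kΩ.
V_out = 39.1 × 121.2 / (598 + 121.2) = 39.1 × 121.2/719.2 = 6.59 V.
(Unloaded it would have been 10.5 V.)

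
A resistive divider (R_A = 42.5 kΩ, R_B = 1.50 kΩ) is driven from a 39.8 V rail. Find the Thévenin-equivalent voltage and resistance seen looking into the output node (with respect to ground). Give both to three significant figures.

V_th = 1.36 V, R_th = 1.45 kΩ

V_th is the open-circuit tap voltage: 39.8 × 1.50/(42.5 + 1.50) = 1.36 V.
With the supply zeroed, R_A and R_B appear in parallel from the tap: R_th = R_A‖R_B = (42.5 × 1.50)/44.00 = 1.45 kΩ.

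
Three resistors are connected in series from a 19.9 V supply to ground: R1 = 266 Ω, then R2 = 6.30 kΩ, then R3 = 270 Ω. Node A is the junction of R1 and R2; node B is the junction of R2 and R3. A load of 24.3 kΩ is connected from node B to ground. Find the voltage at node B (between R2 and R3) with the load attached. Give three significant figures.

At node B, R3 is in parallel with the load: R3‖R_L = 267.0 Ω.
Below node A the resistance is R2 + (R3‖R_L) = 6567 Ω, so V_A = 19.9 × 6567/6833 = 19.13 V.
Then V_B = V_A × (R3‖R_L)/(R2 + R3‖R_L) = 19.13 × 267.0/6567 = 0.778 V.

V ≈ 0.778 V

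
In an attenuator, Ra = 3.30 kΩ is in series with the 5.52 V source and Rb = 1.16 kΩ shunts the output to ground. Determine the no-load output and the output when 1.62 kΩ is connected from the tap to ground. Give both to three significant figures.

Open-circuit: V = 5.52 × 1.16/(3.30 + 1.16) = 1.44 V.
With the load, Rb becomes Rb‖R_L = 0.6760 kΩ, so V = 5.52 × 0.6760/3.976 = 0.938 V.

Unloaded: 1.44 V; loaded: 0.938 V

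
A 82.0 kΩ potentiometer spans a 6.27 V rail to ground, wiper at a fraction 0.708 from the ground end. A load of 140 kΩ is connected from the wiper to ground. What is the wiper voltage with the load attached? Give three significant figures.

The wiper splits the pot into (1−α)R = 23.94 kΩ above and αR = 58.06 kΩ below.
Lower section ‖ load = 41.04 kΩ.
V_wiper = 6.27 × 41.04/(23.94 + 41.04) = 3.96 V.

V ≈ 3.96 V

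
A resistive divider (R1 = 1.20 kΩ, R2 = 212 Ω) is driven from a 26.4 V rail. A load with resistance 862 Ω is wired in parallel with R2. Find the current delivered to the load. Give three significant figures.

R2‖R_L = 170.2 Ω; V_out = 26.4 × 170.2/1370 = 3.278 V.
I_L = V_out / R_L = 3.278 / 862 Ω = 3.80 mA.

I_L ≈ 3.80 mA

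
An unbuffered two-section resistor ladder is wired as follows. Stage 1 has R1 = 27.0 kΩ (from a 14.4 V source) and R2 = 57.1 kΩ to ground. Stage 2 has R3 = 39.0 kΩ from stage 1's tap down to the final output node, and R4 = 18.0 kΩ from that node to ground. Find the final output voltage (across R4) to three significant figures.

Stage 2 presents R3+R4 = 57.00 kΩ as a load on stage 1's tap.
Stage 1's lower leg becomes R2‖(R3+R4) = 28.52 kΩ, so V_mid = 14.4 × 28.52/55.52 = 7.398 V.
Stage 2 is itself unloaded: V_out = V_mid × R4/(R3+R4) = 7.398 × 18.0/57.00 = 2.34 V.

V_out ≈ 2.34 V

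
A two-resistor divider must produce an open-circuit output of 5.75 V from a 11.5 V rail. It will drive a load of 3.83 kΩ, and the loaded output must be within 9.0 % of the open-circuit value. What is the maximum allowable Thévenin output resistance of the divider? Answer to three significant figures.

Loading drop = R_th/(R_th + R_L) ≤ 0.0900, so R_th ≤ R_L · ε/(1−ε) = 3.83 kΩ × 0.0900/0.9100 = 379 Ω.

R_th ≤ 379 Ω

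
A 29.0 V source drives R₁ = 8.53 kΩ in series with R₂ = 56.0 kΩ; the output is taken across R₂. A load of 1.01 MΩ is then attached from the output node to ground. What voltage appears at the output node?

V_out ≈ 25.0 V

The load sits in parallel with R₂: R₂‖R_L = (56.0 × 1010) / (56.0 + 1010) = 53.06 kΩ.
V_out = 29.0 × 53.06 / (8.53 + 53.06) = 29.0 × 53.06/61.59 = 25.0 V.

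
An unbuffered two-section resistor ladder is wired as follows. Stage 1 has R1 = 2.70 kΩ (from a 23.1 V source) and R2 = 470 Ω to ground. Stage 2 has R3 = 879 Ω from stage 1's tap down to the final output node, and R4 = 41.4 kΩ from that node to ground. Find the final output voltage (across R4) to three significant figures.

Stage 2 presents R3+R4 = 42280 Ω as a load on stage 1's tap.
Stage 1's lower leg becomes R2‖(R3+R4) = 464.8 Ω, so V_mid = 23.1 × 464.8/3165 = 3.393 V.
Stage 2 is itself unloaded: V_out = V_mid × R4/(R3+R4) = 3.393 × 41400/42280 = 3.32 V.

V_out ≈ 3.32 V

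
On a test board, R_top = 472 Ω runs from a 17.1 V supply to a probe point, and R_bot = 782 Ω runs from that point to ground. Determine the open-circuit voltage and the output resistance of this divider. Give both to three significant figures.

V_th is the open-circuit tap voltage: 17.1 × 782/(472 + 782) = 10.7 V.
With the supply zeroed, R_top and R_bot appear in parallel from the tap: R_th = R_top‖R_bot = (472 × 782)/1254 = 294 Ω.

V_th = 10.7 V, R_th = 294 Ω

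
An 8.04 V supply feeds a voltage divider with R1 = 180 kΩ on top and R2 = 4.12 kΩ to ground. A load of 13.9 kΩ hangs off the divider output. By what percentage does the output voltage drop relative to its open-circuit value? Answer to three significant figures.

The divider's output (Thévenin) resistance is R1‖R2 = 4.028 kΩ.
Fractional drop under load = R_th/(R_th + R_L) = 4.028 / (4.028 + 13.9) = 0.2247.
So the output falls by 22.5 %.

22.5 %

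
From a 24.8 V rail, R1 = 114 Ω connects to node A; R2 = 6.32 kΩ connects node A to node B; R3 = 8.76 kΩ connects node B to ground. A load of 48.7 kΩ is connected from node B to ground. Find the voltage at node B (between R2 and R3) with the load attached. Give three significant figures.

At node B, R3 is in parallel with the load: R3‖R_L = 7425 Ω.
Below node A the resistance is R2 + (R3‖R_L) = 13740 Ω, so V_A = 24.8 × 13740/13860 = 24.60 V.
Then V_B = V_A × (R3‖R_L)/(R2 + R3‖R_L) = 24.60 × 7425/13740 = 13.3 V.

V ≈ 13.3 V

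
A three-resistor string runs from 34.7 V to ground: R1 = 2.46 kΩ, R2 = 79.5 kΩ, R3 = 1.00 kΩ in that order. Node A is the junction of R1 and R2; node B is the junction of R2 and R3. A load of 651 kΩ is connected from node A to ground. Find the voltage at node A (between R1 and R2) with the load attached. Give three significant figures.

Below node A the series string R2+R3 = 80.50 kΩ sits in parallel with the 651 kΩ load: 71.64 kΩ.
V_A = 34.7 × 71.64/(2.46 + 71.64) = 33.5 V.

V ≈ 33.5 V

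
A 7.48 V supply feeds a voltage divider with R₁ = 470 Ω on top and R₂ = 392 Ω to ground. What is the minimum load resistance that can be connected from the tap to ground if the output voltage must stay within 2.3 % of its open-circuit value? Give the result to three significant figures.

R_L(min) ≈ 9.08 kΩ

Output resistance R_th = R₁‖R₂ = (470 × 392)/862.0 = 213.7 Ω.
The fractional drop is R_th/(R_th + R_L); requiring this ≤ 0.0230 gives R_L ≥ R_th(1/0.0230 − 1) = 213.7 × 42.48 = 9.08 kΩ.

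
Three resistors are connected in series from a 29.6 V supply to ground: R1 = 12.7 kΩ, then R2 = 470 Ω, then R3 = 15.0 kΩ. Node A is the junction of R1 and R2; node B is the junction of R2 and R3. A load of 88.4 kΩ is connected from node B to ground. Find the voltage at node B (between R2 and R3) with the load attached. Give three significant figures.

V ≈ 14.6 V

At node B, R3 is in parallel with the load: R3‖R_L = 12820 Ω.
Below node A the resistance is R2 + (R3‖R_L) = 13290 Ω, so V_A = 29.6 × 13290/25990 = 15.14 V.
Then V_B = V_A × (R3‖R_L)/(R2 + R3‖R_L) = 15.14 × 12820/13290 = 14.6 V.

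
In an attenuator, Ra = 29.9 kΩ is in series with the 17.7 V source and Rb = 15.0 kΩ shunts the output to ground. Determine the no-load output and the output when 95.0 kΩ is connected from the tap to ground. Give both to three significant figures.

Open-circuit: V = 17.7 × 15.0/(29.9 + 15.0) = 5.91 V.
With the load, Rb becomes Rb‖R_L = 12.95 kΩ, so V = 17.7 × 12.95/42.85 = 5.35 V.

Unloaded: 5.91 V; loaded: 5.35 V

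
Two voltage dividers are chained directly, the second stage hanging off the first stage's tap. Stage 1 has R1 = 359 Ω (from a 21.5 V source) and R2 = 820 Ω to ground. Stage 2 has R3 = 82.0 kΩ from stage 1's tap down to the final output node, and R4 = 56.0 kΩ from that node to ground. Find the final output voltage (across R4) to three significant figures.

Stage 2 presents R3+R4 = 138000 Ω as a load on stage 1's tap.
Stage 1's lower leg becomes R2‖(R3+R4) = 815.2 Ω, so V_mid = 21.5 × 815.2/1174 = 14.93 V.
Stage 2 is itself unloaded: V_out = V_mid × R4/(R3+R4) = 14.93 × 56000/138000 = 6.06 V.

V_out ≈ 6.06 V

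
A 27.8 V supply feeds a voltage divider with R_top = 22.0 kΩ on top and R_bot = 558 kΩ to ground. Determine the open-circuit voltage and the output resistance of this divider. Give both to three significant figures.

V_th = 26.7 V, R_th = 21.2 kΩ

V_th is the open-circuit tap voltage: 27.8 × 558/(22.0 + 558) = 26.7 V.
With the supply zeroed, R_top and R_bot appear in parallel from the tap: R_th = R_top‖R_bot = (22.0 × 558)/580.0 = 21.2 kΩ.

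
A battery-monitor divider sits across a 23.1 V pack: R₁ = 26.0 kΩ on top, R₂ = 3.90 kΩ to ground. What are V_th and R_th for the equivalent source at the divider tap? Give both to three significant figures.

V_th = 3.01 V, R_th = 3.39 kΩ

V_th is the open-circuit tap voltage: 23.1 × 3.90/(26.0 + 3.90) = 3.01 V.
With the supply zeroed, R₁ and R₂ appear in parallel from the tap: R_th = R₁‖R₂ = (26.0 × 3.90)/29.90 = 3.39 kΩ.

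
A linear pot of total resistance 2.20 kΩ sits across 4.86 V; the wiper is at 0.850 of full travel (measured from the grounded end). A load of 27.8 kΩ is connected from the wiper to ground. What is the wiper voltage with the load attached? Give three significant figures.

V ≈ 4.09 V

The wiper splits the pot into (1−α)R = 330.0 Ω above and αR = 1870 Ω below.
Lower section ‖ load = 1752 Ω.
V_wiper = 4.86 × 1752/(330.0 + 1752) = 4.09 V.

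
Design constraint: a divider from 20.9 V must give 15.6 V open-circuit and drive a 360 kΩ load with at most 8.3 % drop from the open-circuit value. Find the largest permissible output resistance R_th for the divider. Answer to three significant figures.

R_th ≤ 32.6 kΩ

Loading drop = R_th/(R_th + R_L) ≤ 0.0830, so R_th ≤ R_L · ε/(1−ε) = 360 kΩ × 0.0830/0.9170 = 32.6 kΩ.
(Any R1, R2 with R2/(R1+R2) = 0.746 and R1‖R2 ≤ 32.6 kΩ will meet the spec.)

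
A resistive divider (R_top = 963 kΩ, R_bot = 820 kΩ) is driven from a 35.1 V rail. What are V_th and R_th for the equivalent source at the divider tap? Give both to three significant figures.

V_th = 16.1 V, R_th = 443 kΩ

V_th is the open-circuit tap voltage: 35.1 × 820/(963 + 820) = 16.1 V.
With the supply zeroed, R_top and R_bot appear in parallel from the tap: R_th = R_top‖R_bot = (963 × 820)/1783 = 443 kΩ.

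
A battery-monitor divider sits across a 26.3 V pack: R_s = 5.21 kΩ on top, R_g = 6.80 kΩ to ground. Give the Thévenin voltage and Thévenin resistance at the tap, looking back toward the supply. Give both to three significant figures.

V_th is the open-circuit tap voltage: 26.3 × 6.80/(5.21 + 6.80) = 14.9 V.
With the supply zeroed, R_s and R_g appear in parallel from the tap: R_th = R_s‖R_g = (5.21 × 6.80)/12.01 = 2.95 kΩ.

V_th = 14.9 V, R_th = 2.95 kΩ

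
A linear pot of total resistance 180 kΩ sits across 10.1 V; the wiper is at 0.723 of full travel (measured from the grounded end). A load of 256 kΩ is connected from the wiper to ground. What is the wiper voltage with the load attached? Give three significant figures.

V ≈ 6.40 V

The wiper splits the pot into (1−α)R = 49.86 kΩ above and αR = 130.1 kΩ below.
Lower section ‖ load = 86.28 kΩ.
V_wiper = 10.1 × 86.28/(49.86 + 86.28) = 6.40 V.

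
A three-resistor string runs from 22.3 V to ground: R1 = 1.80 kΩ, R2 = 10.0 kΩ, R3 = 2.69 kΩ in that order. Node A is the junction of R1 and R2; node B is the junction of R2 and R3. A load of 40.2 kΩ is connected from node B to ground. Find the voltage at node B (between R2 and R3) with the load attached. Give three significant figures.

At node B, R3 is in parallel with the load: R3‖R_L = 2.521 kΩ.
Below node A the resistance is R2 + (R3‖R_L) = 12.52 kΩ, so V_A = 22.3 × 12.52/14.32 = 19.50 V.
Then V_B = V_A × (R3‖R_L)/(R2 + R3‖R_L) = 19.50 × 2.521/12.52 = 3.93 V.

V ≈ 3.93 V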